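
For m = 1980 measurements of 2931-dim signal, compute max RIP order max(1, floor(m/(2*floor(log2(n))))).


floor(log2(2931)) = 11.
2*11 = 22.
m/(2*floor(log2(n))) = 1980/22 ≈ 90.0.
floor = 90.
k = max(1, 90) = 90.

90


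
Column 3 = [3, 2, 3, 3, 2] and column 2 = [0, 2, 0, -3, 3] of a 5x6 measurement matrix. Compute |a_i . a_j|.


Inner product: 3*0 + 2*2 + 3*0 + 3*-3 + 2*3
Products: [0, 4, 0, -9, 6]
Sum = 1.
|dot| = 1.

1


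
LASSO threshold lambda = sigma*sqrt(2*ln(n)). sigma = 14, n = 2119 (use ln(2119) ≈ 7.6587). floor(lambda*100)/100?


ln(2119) ≈ 7.6587.
2*ln(n) ≈ 15.3174.
sqrt(2*ln(n)) ≈ sqrt(15.3174) ≈ 3.913745.
lambda ≈ 14*3.913745 = 54.79243.
floor(lambda*100)/100 = 54.79.

54.79


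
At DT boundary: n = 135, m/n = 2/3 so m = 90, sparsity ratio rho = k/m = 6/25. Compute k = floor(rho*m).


m = 2/3*135 = 90.
rho = 6/25.
rho*m = 6/25*90 = 21.6.
k = floor(21.6) = 21.

21


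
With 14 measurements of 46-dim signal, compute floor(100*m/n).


100*m/n = 100*14/46 ≈ 30.4348.
floor = 30.

30


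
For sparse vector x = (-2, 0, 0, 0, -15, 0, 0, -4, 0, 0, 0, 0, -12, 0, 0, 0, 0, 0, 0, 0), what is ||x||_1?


Non-zero entries: [(0, -2), (4, -15), (7, -4), (12, -12)]
Absolute values: [2, 15, 4, 12]
||x||_1 = sum = 33.

33


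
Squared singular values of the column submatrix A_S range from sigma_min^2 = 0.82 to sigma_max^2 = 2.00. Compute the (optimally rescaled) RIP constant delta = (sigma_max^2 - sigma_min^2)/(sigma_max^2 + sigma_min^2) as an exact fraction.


lambda_max - lambda_min = 2.00 - 0.82 = 1.18.
lambda_max + lambda_min = 2.00 + 0.82 = 2.82.
delta = 1.18/2.82 = 118/282 = 59/141.

59/141


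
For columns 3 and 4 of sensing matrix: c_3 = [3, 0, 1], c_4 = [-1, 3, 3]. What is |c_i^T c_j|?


Inner product: 3*-1 + 0*3 + 1*3
Products: [-3, 0, 3]
Sum = 0.
|dot| = 0.

0


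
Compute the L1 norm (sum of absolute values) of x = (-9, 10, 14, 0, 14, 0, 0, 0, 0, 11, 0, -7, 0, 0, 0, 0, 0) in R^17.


Non-zero entries: [(0, -9), (1, 10), (2, 14), (4, 14), (9, 11), (11, -7)]
Absolute values: [9, 10, 14, 14, 11, 7]
||x||_1 = sum = 65.

65


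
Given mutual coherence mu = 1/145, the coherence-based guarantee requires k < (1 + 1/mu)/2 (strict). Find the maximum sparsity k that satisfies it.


1/mu = 145.
1 + 1/mu = 146.
(1 + 1/mu)/2 = 73 is an integer and the inequality is strict, so k_max = 73 - 1 = 72.

72


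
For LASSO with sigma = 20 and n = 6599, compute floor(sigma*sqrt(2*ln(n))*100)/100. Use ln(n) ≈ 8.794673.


ln(6599) ≈ 8.794673.
2*ln(n) ≈ 17.589346.
sqrt(2*ln(n)) ≈ sqrt(17.589346) ≈ 4.193965.
lambda ≈ 20*4.193965 = 83.8793.
floor(lambda*100)/100 = 83.87.

83.87


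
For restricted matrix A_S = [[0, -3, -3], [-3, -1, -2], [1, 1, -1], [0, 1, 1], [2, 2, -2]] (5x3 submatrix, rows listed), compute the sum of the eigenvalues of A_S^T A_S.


Sum of eigenvalues of A_S^T A_S = trace(A_S^T A_S) = sum of squared column norms of A_S.
A_S^T A_S diagonal: [14, 16, 19].
trace = 14 + 16 + 19 = 49.

49


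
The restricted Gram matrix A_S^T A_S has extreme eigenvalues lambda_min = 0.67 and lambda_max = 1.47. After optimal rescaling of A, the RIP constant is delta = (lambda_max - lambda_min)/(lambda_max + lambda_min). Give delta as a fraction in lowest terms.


lambda_max - lambda_min = 1.47 - 0.67 = 0.80.
lambda_max + lambda_min = 1.47 + 0.67 = 2.14.
delta = 0.80/2.14 = 80/214 = 40/107.

40/107


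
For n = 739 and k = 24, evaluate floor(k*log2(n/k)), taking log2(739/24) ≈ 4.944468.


log2(n/k) = log2(739/24) ≈ 4.944468.
k*log2(n/k) ≈ 24*4.944468 = 118.667232.
floor(118.667232) = 118.

118


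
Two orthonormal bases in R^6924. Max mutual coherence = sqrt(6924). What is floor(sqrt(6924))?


83^2 = 6889 <= 6924 < 7056 = 84^2, so 83 <= sqrt(6924) < 84.
floor(sqrt(6924)) = 83.

83


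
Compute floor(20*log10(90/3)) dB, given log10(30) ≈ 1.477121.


||x||/||e|| = 90/3 = 30.
log10(30) ≈ 1.477121.
20*log10(||x||/||e||) ≈ 20*1.477121 = 29.54242.
floor(29.54242) = 29.

29


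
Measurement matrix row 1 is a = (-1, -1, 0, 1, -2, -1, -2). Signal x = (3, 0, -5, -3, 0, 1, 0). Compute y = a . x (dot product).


Non-zero terms: ['-1*3', '0*-5', '1*-3', '-1*1']
Products: [-3, 0, -3, -1]
y = sum = -7.

-7


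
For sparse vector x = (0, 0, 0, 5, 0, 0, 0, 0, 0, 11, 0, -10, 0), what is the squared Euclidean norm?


Non-zero entries: [(3, 5), (9, 11), (11, -10)]
Squares: [25, 121, 100]
||x||_2^2 = sum = 246.

246


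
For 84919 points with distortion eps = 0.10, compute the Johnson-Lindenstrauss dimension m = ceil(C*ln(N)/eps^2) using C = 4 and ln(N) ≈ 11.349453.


ln(84919) ≈ 11.349453.
eps^2 = 0.10^2 = 0.01.
C*ln(N)/eps^2 ≈ 4*11.349453/0.01 ≈ 4539.7812.
m = ceil(4539.7812) = 4540.

4540


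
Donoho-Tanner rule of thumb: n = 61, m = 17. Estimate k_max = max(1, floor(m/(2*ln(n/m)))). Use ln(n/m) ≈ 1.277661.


n/m = 61/17.
ln(n/m) ≈ 1.277661.
2*ln(n/m) ≈ 2.555322.
m/(2*ln(n/m)) ≈ 17/2.555322 ≈ 6.6528.
floor = 6.
k_max = max(1, 6) = 6.

6


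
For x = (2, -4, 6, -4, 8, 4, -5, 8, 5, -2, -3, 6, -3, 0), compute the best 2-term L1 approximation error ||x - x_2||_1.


Sorted |x_i| descending: [8, 8, 6, 6, 5, 5, 4, 4, 4, 3, 3, 2, 2, 0]
Keep top 2: [8, 8]
Tail entries: [6, 6, 5, 5, 4, 4, 4, 3, 3, 2, 2, 0]
L1 error = sum of tail = 44.

44


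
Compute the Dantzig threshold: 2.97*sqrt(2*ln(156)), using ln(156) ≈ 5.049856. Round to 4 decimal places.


ln(156) ≈ 5.049856.
2*ln(n) ≈ 10.099712.
sqrt(2*ln(n)) ≈ sqrt(10.099712) ≈ 3.178004.
threshold ≈ 2.97*3.178004 = 9.43867188 ≈ 9.4387.

9.4387


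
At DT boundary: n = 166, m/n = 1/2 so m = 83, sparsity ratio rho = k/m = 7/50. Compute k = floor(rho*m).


m = 1/2*166 = 83.
rho = 7/50.
rho*m = 7/50*83 = 11.62.
k = floor(11.62) = 11.

11


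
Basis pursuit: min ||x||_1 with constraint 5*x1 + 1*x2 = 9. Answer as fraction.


Axis intercepts:
  x1 = 9/5, x2 = 0: L1 = 9/5
  x1 = 0, x2 = 9: L1 = 9
x* = (9/5, 0)
||x*||_1 = 9/5.

9/5


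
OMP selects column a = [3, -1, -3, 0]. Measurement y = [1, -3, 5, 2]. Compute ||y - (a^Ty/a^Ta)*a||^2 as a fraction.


a^T a = 19.
a^T y = -9.
coeff = -9/19 = -9/19.
||r||^2 = 660/19.

660/19


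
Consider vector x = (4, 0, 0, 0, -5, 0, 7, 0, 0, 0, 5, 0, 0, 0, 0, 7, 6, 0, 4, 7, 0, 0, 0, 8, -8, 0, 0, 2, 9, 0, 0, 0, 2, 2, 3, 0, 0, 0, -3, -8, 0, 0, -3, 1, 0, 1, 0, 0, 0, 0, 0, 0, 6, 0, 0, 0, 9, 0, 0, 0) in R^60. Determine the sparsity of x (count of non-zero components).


Non-zero positions: [0, 4, 6, 10, 15, 16, 18, 19, 23, 24, 27, 28, 32, 33, 34, 38, 39, 42, 43, 45, 52, 56].
Sparsity = 22.

22


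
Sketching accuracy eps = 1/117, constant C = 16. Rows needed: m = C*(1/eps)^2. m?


1/eps = 117.
(1/eps)^2 = 13689.
m = 16*13689 = 219024.

219024


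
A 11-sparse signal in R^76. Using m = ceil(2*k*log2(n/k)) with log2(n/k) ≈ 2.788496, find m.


log2(n/k) = log2(76/11) ≈ 2.788496.
2*k*log2(n/k) ≈ 2*11*2.788496 = 61.346912.
m = ceil(61.346912) = 62.

62


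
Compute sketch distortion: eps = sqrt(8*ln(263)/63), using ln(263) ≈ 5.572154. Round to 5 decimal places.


ln(263) ≈ 5.572154.
8*ln(N)/m ≈ 8*5.572154/63 ≈ 0.70757511.
eps = sqrt(0.70757511) ≈ 0.8411748 ≈ 0.84117.

0.84117


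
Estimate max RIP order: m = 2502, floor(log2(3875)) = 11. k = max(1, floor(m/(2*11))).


floor(log2(3875)) = 11.
2*11 = 22.
m/(2*floor(log2(n))) = 2502/22 ≈ 113.7273.
floor = 113.
k = max(1, 113) = 113.

113


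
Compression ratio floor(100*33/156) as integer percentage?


100*m/n = 100*33/156 ≈ 21.1538.
floor = 21.

21


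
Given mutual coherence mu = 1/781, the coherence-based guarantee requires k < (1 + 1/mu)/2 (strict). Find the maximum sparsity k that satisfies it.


1/mu = 781.
1 + 1/mu = 782.
(1 + 1/mu)/2 = 391 is an integer and the inequality is strict, so k_max = 391 - 1 = 390.

390


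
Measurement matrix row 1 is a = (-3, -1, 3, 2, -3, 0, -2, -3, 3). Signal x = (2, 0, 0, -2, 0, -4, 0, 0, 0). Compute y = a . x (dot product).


Non-zero terms: ['-3*2', '2*-2', '0*-4']
Products: [-6, -4, 0]
y = sum = -10.

-10


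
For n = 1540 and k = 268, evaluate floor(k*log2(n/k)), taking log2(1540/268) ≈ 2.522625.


log2(n/k) = log2(1540/268) ≈ 2.522625.
k*log2(n/k) ≈ 268*2.522625 = 676.0635.
floor(676.0635) = 676.

676


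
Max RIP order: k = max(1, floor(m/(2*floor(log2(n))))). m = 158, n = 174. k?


floor(log2(174)) = 7.
2*7 = 14.
m/(2*floor(log2(n))) = 158/14 ≈ 11.2857.
floor = 11.
k = max(1, 11) = 11.

11


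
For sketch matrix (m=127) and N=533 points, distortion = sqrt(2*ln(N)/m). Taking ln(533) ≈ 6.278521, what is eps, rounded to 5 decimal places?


ln(533) ≈ 6.278521.
2*ln(N)/m ≈ 2*6.278521/127 ≈ 0.09887435.
eps = sqrt(0.09887435) ≈ 0.3144429 ≈ 0.31444.

0.31444


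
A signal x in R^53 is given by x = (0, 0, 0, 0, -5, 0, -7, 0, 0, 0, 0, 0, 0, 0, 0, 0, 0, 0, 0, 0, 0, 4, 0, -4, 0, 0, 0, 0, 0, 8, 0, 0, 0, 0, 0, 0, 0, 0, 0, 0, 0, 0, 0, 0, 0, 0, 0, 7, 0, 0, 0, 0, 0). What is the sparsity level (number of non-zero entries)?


Non-zero positions: [4, 6, 21, 23, 29, 47].
Sparsity = 6.

6


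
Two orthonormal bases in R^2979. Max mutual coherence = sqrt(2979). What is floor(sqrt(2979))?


54^2 = 2916 <= 2979 < 3025 = 55^2, so 54 <= sqrt(2979) < 55.
floor(sqrt(2979)) = 54.

54


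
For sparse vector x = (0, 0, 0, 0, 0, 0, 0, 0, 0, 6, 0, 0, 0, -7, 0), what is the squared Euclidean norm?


Non-zero entries: [(9, 6), (13, -7)]
Squares: [36, 49]
||x||_2^2 = sum = 85.

85


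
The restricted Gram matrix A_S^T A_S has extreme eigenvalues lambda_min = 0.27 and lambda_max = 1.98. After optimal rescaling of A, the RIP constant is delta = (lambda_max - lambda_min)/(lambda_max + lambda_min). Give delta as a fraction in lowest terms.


lambda_max - lambda_min = 1.98 - 0.27 = 1.71.
lambda_max + lambda_min = 1.98 + 0.27 = 2.25.
delta = 1.71/2.25 = 171/225 = 19/25.

19/25


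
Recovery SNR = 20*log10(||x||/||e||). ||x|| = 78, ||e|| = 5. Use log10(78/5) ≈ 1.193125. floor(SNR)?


||x||/||e|| = 78/5.
log10(78/5) ≈ 1.193125.
20*log10(||x||/||e||) ≈ 20*1.193125 = 23.8625.
floor(23.8625) = 23.

23


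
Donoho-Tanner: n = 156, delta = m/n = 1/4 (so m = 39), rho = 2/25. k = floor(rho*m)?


m = 1/4*156 = 39.
rho = 2/25.
rho*m = 2/25*39 = 3.12.
k = floor(3.12) = 3.

3


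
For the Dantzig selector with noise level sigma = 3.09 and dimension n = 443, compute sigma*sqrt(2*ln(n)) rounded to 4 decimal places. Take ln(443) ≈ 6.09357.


ln(443) ≈ 6.09357.
2*ln(n) ≈ 12.18714.
sqrt(2*ln(n)) ≈ sqrt(12.18714) ≈ 3.491008.
threshold ≈ 3.09*3.491008 = 10.78721472 ≈ 10.7872.

10.7872


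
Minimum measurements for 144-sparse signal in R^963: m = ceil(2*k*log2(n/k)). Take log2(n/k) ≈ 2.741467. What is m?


log2(n/k) = log2(963/144) ≈ 2.741467.
2*k*log2(n/k) ≈ 2*144*2.741467 = 789.542496.
m = ceil(789.542496) = 790.

790


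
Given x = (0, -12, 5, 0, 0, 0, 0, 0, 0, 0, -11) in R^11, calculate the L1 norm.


Non-zero entries: [(1, -12), (2, 5), (10, -11)]
Absolute values: [12, 5, 11]
||x||_1 = sum = 28.

28


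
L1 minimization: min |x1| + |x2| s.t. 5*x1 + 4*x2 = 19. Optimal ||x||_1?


Axis intercepts:
  x1 = 19/5, x2 = 0: L1 = 19/5
  x1 = 0, x2 = 19/4: L1 = 19/4
x* = (19/5, 0)
||x*||_1 = 19/5.

19/5


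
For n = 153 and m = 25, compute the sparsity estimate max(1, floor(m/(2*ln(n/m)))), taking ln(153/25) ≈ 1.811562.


n/m = 153/25.
ln(n/m) ≈ 1.811562.
2*ln(n/m) ≈ 3.623124.
m/(2*ln(n/m)) ≈ 25/3.623124 ≈ 6.9001.
floor = 6.
k_max = max(1, 6) = 6.

6


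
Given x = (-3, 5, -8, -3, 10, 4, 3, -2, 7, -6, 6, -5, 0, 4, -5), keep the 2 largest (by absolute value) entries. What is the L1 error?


Sorted |x_i| descending: [10, 8, 7, 6, 6, 5, 5, 5, 4, 4, 3, 3, 3, 2, 0]
Keep top 2: [10, 8]
Tail entries: [7, 6, 6, 5, 5, 5, 4, 4, 3, 3, 3, 2, 0]
L1 error = sum of tail = 53.

53


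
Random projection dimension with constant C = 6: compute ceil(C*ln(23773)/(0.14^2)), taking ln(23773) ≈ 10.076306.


ln(23773) ≈ 10.076306.
eps^2 = 0.14^2 = 0.0196.
C*ln(N)/eps^2 ≈ 6*10.076306/0.0196 ≈ 3084.5835.
m = ceil(3084.5835) = 3085.

3085


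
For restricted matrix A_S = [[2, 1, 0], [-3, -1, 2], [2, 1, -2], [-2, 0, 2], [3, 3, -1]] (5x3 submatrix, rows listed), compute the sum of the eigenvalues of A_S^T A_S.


Sum of eigenvalues of A_S^T A_S = trace(A_S^T A_S) = sum of squared column norms of A_S.
A_S^T A_S diagonal: [30, 12, 13].
trace = 30 + 12 + 13 = 55.

55


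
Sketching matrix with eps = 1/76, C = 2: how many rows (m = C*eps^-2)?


1/eps = 76.
(1/eps)^2 = 5776.
m = 2*5776 = 11552.

11552


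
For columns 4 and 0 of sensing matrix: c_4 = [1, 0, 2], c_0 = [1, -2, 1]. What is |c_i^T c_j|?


Inner product: 1*1 + 0*-2 + 2*1
Products: [1, 0, 2]
Sum = 3.
|dot| = 3.

3


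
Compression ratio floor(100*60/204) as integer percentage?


100*m/n = 100*60/204 ≈ 29.4118.
floor = 29.

29


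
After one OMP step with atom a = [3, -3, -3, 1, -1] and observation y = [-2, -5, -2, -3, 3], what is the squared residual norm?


a^T a = 29.
a^T y = 9.
coeff = 9/29 = 9/29.
||r||^2 = 1398/29.

1398/29


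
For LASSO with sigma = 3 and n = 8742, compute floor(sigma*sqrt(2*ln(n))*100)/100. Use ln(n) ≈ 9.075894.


ln(8742) ≈ 9.075894.
2*ln(n) ≈ 18.151788.
sqrt(2*ln(n)) ≈ sqrt(18.151788) ≈ 4.260492.
lambda ≈ 3*4.260492 = 12.781476.
floor(lambda*100)/100 = 12.78.

12.78


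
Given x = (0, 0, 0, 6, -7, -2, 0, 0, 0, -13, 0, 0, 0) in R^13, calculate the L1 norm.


Non-zero entries: [(3, 6), (4, -7), (5, -2), (9, -13)]
Absolute values: [6, 7, 2, 13]
||x||_1 = sum = 28.

28


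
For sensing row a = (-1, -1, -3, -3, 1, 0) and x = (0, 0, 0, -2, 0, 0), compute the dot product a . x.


Non-zero terms: ['-3*-2']
Products: [6]
y = sum = 6.

6


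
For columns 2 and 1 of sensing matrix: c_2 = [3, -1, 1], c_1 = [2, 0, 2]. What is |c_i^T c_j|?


Inner product: 3*2 + -1*0 + 1*2
Products: [6, 0, 2]
Sum = 8.
|dot| = 8.

8


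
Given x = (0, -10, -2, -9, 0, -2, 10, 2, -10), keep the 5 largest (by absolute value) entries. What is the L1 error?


Sorted |x_i| descending: [10, 10, 10, 9, 2, 2, 2, 0, 0]
Keep top 5: [10, 10, 10, 9, 2]
Tail entries: [2, 2, 0, 0]
L1 error = sum of tail = 4.

4


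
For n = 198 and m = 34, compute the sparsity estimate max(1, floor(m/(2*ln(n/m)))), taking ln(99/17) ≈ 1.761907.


n/m = 198/34 = 99/17.
ln(n/m) ≈ 1.761907.
2*ln(n/m) ≈ 3.523814.
m/(2*ln(n/m)) ≈ 34/3.523814 ≈ 9.6486.
floor = 9.
k_max = max(1, 9) = 9.

9


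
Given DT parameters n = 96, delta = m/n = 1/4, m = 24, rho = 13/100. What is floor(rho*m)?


m = 1/4*96 = 24.
rho = 13/100.
rho*m = 13/100*24 = 3.12.
k = floor(3.12) = 3.

3


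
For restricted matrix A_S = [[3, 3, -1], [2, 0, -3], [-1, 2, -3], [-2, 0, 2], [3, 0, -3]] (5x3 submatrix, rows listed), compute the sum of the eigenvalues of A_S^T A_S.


Sum of eigenvalues of A_S^T A_S = trace(A_S^T A_S) = sum of squared column norms of A_S.
A_S^T A_S diagonal: [27, 13, 32].
trace = 27 + 13 + 32 = 72.

72


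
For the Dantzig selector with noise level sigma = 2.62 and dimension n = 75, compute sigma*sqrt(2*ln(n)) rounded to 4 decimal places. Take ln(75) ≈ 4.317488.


ln(75) ≈ 4.317488.
2*ln(n) ≈ 8.634976.
sqrt(2*ln(n)) ≈ sqrt(8.634976) ≈ 2.938533.
threshold ≈ 2.62*2.938533 = 7.69895646 ≈ 7.6990.

7.6990


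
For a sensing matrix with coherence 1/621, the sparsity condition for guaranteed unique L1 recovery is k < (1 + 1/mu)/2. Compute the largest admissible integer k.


1/mu = 621.
1 + 1/mu = 622.
(1 + 1/mu)/2 = 311 is an integer and the inequality is strict, so k_max = 311 - 1 = 310.

310


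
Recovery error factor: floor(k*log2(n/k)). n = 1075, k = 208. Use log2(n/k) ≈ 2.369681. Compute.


log2(n/k) = log2(1075/208) ≈ 2.369681.
k*log2(n/k) ≈ 208*2.369681 = 492.893648.
floor(492.893648) = 492.

492


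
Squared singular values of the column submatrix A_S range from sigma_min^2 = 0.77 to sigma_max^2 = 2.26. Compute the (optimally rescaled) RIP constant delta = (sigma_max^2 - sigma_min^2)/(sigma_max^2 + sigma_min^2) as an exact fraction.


lambda_max - lambda_min = 2.26 - 0.77 = 1.49.
lambda_max + lambda_min = 2.26 + 0.77 = 3.03.
delta = 1.49/3.03 = 149/303.

149/303


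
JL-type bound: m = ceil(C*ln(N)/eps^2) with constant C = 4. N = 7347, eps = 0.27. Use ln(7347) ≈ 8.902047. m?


ln(7347) ≈ 8.902047.
eps^2 = 0.27^2 = 0.0729.
C*ln(N)/eps^2 ≈ 4*8.902047/0.0729 ≈ 488.4525.
m = ceil(488.4525) = 489.

489


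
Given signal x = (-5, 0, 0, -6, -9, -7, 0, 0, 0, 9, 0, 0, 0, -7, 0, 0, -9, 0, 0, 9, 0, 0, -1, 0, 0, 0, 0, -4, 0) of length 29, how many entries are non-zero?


Non-zero positions: [0, 3, 4, 5, 9, 13, 16, 19, 22, 27].
Sparsity = 10.

10


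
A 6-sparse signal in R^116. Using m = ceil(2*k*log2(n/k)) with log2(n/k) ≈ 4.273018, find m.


log2(n/k) = log2(116/6) ≈ 4.273018.
2*k*log2(n/k) ≈ 2*6*4.273018 = 51.276216.
m = ceil(51.276216) = 52.

52


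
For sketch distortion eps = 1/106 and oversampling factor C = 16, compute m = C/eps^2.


1/eps = 106.
(1/eps)^2 = 11236.
m = 16*11236 = 179776.

179776


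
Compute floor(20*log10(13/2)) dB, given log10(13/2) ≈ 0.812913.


||x||/||e|| = 13/2.
log10(13/2) ≈ 0.812913.
20*log10(||x||/||e||) ≈ 20*0.812913 = 16.25826.
floor(16.25826) = 16.

16


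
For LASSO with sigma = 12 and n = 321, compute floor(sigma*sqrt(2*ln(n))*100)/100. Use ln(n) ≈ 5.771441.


ln(321) ≈ 5.771441.
2*ln(n) ≈ 11.542882.
sqrt(2*ln(n)) ≈ sqrt(11.542882) ≈ 3.397482.
lambda ≈ 12*3.397482 = 40.769784.
floor(lambda*100)/100 = 40.76.

40.76


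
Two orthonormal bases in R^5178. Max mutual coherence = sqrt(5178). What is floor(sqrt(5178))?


71^2 = 5041 <= 5178 < 5184 = 72^2, so 71 <= sqrt(5178) < 72.
floor(sqrt(5178)) = 71.

71


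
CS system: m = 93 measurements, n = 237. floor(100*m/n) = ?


100*m/n = 100*93/237 ≈ 39.2405.
floor = 39.

39


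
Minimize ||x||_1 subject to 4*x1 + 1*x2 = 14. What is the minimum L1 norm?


Axis intercepts:
  x1 = 7/2, x2 = 0: L1 = 7/2
  x1 = 0, x2 = 14: L1 = 14
x* = (7/2, 0)
||x*||_1 = 7/2.

7/2


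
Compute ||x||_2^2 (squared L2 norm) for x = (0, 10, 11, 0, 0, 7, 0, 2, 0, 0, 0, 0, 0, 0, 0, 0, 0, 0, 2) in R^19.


Non-zero entries: [(1, 10), (2, 11), (5, 7), (7, 2), (18, 2)]
Squares: [100, 121, 49, 4, 4]
||x||_2^2 = sum = 278.

278


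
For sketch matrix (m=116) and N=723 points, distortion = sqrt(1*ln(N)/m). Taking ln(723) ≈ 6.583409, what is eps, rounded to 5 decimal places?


ln(723) ≈ 6.583409.
1*ln(N)/m ≈ 1*6.583409/116 ≈ 0.05675353.
eps = sqrt(0.05675353) ≈ 0.23823 ≈ 0.23823.

0.23823


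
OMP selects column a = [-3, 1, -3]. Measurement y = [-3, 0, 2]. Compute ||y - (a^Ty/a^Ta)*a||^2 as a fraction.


a^T a = 19.
a^T y = 3.
coeff = 3/19 = 3/19.
||r||^2 = 238/19.

238/19


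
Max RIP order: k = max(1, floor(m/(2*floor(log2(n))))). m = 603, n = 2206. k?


floor(log2(2206)) = 11.
2*11 = 22.
m/(2*floor(log2(n))) = 603/22 ≈ 27.4091.
floor = 27.
k = max(1, 27) = 27.

27


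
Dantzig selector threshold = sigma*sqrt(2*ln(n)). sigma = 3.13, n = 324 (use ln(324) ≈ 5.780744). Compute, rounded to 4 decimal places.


ln(324) ≈ 5.780744.
2*ln(n) ≈ 11.561488.
sqrt(2*ln(n)) ≈ sqrt(11.561488) ≈ 3.400219.
threshold ≈ 3.13*3.400219 = 10.64268547 ≈ 10.6427.

10.6427


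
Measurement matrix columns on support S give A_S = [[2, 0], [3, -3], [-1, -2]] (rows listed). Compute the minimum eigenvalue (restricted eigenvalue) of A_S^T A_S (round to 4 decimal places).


A_S^T A_S = [[14, -7], [-7, 13]].
trace = 27.
det = 133.
disc = trace^2 - 4*det = 729 - 4*133 = 197.
sqrt(197) ≈ 14.035669.
lam_min = (27 - sqrt(197))/2 ≈ (27 - 14.035669)/2 = 6.4821655 ≈ 6.4822.

6.4822


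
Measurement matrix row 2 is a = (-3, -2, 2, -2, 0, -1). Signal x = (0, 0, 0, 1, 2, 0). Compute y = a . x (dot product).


Non-zero terms: ['-2*1', '0*2']
Products: [-2, 0]
y = sum = -2.

-2


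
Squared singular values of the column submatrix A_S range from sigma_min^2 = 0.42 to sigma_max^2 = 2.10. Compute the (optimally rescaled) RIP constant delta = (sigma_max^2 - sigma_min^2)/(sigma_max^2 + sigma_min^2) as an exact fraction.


lambda_max - lambda_min = 2.10 - 0.42 = 1.68.
lambda_max + lambda_min = 2.10 + 0.42 = 2.52.
delta = 1.68/2.52 = 168/252 = 2/3.

2/3


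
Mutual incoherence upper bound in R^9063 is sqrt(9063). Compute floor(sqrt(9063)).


95^2 = 9025 <= 9063 < 9216 = 96^2, so 95 <= sqrt(9063) < 96.
floor(sqrt(9063)) = 95.

95


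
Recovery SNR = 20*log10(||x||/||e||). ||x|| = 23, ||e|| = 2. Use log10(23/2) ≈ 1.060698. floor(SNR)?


||x||/||e|| = 23/2.
log10(23/2) ≈ 1.060698.
20*log10(||x||/||e||) ≈ 20*1.060698 = 21.21396.
floor(21.21396) = 21.

21


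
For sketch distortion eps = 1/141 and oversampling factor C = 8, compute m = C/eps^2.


1/eps = 141.
(1/eps)^2 = 19881.
m = 8*19881 = 159048.

159048


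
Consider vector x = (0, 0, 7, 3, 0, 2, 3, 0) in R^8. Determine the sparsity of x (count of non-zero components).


Non-zero positions: [2, 3, 5, 6].
Sparsity = 4.

4


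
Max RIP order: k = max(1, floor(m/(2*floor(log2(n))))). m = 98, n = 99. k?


floor(log2(99)) = 6.
2*6 = 12.
m/(2*floor(log2(n))) = 98/12 ≈ 8.1667.
floor = 8.
k = max(1, 8) = 8.

8


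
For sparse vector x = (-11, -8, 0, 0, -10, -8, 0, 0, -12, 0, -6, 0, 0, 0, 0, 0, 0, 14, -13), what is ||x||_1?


Non-zero entries: [(0, -11), (1, -8), (4, -10), (5, -8), (8, -12), (10, -6), (17, 14), (18, -13)]
Absolute values: [11, 8, 10, 8, 12, 6, 14, 13]
||x||_1 = sum = 82.

82


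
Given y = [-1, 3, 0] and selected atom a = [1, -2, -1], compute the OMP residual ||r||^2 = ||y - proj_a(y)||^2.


a^T a = 6.
a^T y = -7.
coeff = -7/6 = -7/6.
||r||^2 = 11/6.

11/6


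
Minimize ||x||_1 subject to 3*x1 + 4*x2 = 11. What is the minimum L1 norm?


Axis intercepts:
  x1 = 11/3, x2 = 0: L1 = 11/3
  x1 = 0, x2 = 11/4: L1 = 11/4
x* = (0, 11/4)
||x*||_1 = 11/4.

11/4


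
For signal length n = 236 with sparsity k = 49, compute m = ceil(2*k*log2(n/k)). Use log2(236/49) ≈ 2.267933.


log2(n/k) = log2(236/49) ≈ 2.267933.
2*k*log2(n/k) ≈ 2*49*2.267933 = 222.257434.
m = ceil(222.257434) = 223.

223


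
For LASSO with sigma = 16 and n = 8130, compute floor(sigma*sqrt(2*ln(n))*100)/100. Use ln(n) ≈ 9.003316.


ln(8130) ≈ 9.003316.
2*ln(n) ≈ 18.006632.
sqrt(2*ln(n)) ≈ sqrt(18.006632) ≈ 4.243422.
lambda ≈ 16*4.243422 = 67.894752.
floor(lambda*100)/100 = 67.89.

67.89


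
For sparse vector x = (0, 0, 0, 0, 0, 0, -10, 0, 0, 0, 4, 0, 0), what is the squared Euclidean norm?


Non-zero entries: [(6, -10), (10, 4)]
Squares: [100, 16]
||x||_2^2 = sum = 116.

116


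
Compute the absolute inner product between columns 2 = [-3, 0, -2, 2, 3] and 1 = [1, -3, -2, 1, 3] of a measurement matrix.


Inner product: -3*1 + 0*-3 + -2*-2 + 2*1 + 3*3
Products: [-3, 0, 4, 2, 9]
Sum = 12.
|dot| = 12.

12


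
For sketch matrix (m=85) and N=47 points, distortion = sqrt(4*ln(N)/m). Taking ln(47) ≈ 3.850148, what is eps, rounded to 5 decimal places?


ln(47) ≈ 3.850148.
4*ln(N)/m ≈ 4*3.850148/85 ≈ 0.18118344.
eps = sqrt(0.18118344) ≈ 0.4256565 ≈ 0.42566.

0.42566


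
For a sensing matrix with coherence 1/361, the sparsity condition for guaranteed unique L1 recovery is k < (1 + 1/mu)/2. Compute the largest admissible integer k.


1/mu = 361.
1 + 1/mu = 362.
(1 + 1/mu)/2 = 181 is an integer and the inequality is strict, so k_max = 181 - 1 = 180.

180


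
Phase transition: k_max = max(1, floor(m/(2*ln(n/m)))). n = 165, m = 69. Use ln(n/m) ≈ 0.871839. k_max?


n/m = 165/69 = 55/23.
ln(n/m) ≈ 0.871839.
2*ln(n/m) ≈ 1.743678.
m/(2*ln(n/m)) ≈ 69/1.743678 ≈ 39.5715.
floor = 39.
k_max = max(1, 39) = 39.

39


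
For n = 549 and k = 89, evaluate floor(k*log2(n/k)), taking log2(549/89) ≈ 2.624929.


log2(n/k) = log2(549/89) ≈ 2.624929.
k*log2(n/k) ≈ 89*2.624929 = 233.618681.
floor(233.618681) = 233.

233


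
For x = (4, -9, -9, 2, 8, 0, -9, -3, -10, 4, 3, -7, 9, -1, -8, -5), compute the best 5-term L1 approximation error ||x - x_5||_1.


Sorted |x_i| descending: [10, 9, 9, 9, 9, 8, 8, 7, 5, 4, 4, 3, 3, 2, 1, 0]
Keep top 5: [10, 9, 9, 9, 9]
Tail entries: [8, 8, 7, 5, 4, 4, 3, 3, 2, 1, 0]
L1 error = sum of tail = 45.

45


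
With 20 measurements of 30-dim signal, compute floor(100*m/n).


100*m/n = 100*20/30 ≈ 66.6667.
floor = 66.

66


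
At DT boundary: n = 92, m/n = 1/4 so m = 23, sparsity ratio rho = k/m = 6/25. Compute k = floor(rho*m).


m = 1/4*92 = 23.
rho = 6/25.
rho*m = 6/25*23 = 5.52.
k = floor(5.52) = 5.

5


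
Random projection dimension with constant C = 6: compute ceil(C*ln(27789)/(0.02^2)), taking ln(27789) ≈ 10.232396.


ln(27789) ≈ 10.232396.
eps^2 = 0.02^2 = 0.0004.
C*ln(N)/eps^2 ≈ 6*10.232396/0.0004 ≈ 153485.94.
m = ceil(153485.94) = 153486.

153486


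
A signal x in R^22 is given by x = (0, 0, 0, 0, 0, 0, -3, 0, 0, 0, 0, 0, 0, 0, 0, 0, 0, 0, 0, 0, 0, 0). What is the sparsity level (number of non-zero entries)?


Non-zero positions: [6].
Sparsity = 1.

1


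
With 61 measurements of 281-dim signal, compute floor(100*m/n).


100*m/n = 100*61/281 ≈ 21.7082.
floor = 21.

21


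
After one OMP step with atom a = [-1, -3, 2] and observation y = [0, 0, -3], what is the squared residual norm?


a^T a = 14.
a^T y = -6.
coeff = -6/14 = -3/7.
||r||^2 = 45/7.

45/7


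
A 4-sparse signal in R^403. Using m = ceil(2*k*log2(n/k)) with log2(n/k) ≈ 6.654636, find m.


log2(n/k) = log2(403/4) ≈ 6.654636.
2*k*log2(n/k) ≈ 2*4*6.654636 = 53.237088.
m = ceil(53.237088) = 54.

54


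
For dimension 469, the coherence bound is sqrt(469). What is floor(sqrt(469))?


21^2 = 441 <= 469 < 484 = 22^2, so 21 <= sqrt(469) < 22.
floor(sqrt(469)) = 21.

21


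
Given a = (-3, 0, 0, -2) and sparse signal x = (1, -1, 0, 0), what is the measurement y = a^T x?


Non-zero terms: ['-3*1', '0*-1']
Products: [-3, 0]
y = sum = -3.

-3


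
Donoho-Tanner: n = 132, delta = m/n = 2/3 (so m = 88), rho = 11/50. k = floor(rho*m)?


m = 2/3*132 = 88.
rho = 11/50.
rho*m = 11/50*88 = 19.36.
k = floor(19.36) = 19.

19


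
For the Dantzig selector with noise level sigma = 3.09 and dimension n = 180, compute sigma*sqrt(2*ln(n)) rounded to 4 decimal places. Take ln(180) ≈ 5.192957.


ln(180) ≈ 5.192957.
2*ln(n) ≈ 10.385914.
sqrt(2*ln(n)) ≈ sqrt(10.385914) ≈ 3.222718.
threshold ≈ 3.09*3.222718 = 9.95819862 ≈ 9.9582.

9.9582


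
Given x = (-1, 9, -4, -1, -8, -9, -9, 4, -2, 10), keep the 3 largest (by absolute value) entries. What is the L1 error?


Sorted |x_i| descending: [10, 9, 9, 9, 8, 4, 4, 2, 1, 1]
Keep top 3: [10, 9, 9]
Tail entries: [9, 8, 4, 4, 2, 1, 1]
L1 error = sum of tail = 29.

29


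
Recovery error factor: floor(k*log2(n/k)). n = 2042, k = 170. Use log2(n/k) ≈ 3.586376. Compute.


log2(n/k) = log2(2042/170) ≈ 3.586376.
k*log2(n/k) ≈ 170*3.586376 = 609.68392.
floor(609.68392) = 609.

609


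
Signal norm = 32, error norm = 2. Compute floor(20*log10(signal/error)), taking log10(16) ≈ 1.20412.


||x||/||e|| = 32/2 = 16.
log10(16) ≈ 1.20412.
20*log10(||x||/||e||) ≈ 20*1.20412 = 24.0824.
floor(24.0824) = 24.

24


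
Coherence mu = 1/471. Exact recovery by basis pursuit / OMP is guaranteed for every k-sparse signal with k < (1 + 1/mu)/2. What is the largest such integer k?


1/mu = 471.
1 + 1/mu = 472.
(1 + 1/mu)/2 = 236 is an integer and the inequality is strict, so k_max = 236 - 1 = 235.

235


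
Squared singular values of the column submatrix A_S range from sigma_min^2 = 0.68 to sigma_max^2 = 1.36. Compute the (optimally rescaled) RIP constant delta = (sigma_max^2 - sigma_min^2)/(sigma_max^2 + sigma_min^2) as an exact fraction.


lambda_max - lambda_min = 1.36 - 0.68 = 0.68.
lambda_max + lambda_min = 1.36 + 0.68 = 2.04.
delta = 0.68/2.04 = 68/204 = 1/3.

1/3


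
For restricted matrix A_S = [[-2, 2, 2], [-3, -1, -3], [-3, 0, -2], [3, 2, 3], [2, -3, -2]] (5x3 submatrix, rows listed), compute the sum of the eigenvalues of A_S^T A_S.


Sum of eigenvalues of A_S^T A_S = trace(A_S^T A_S) = sum of squared column norms of A_S.
A_S^T A_S diagonal: [35, 18, 30].
trace = 35 + 18 + 30 = 83.

83


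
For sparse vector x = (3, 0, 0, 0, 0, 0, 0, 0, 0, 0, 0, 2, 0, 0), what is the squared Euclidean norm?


Non-zero entries: [(0, 3), (11, 2)]
Squares: [9, 4]
||x||_2^2 = sum = 13.

13


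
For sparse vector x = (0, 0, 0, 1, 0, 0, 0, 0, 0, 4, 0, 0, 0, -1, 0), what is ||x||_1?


Non-zero entries: [(3, 1), (9, 4), (13, -1)]
Absolute values: [1, 4, 1]
||x||_1 = sum = 6.

6


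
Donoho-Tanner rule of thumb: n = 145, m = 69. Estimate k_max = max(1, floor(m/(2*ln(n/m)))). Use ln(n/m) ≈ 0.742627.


n/m = 145/69.
ln(n/m) ≈ 0.742627.
2*ln(n/m) ≈ 1.485254.
m/(2*ln(n/m)) ≈ 69/1.485254 ≈ 46.4567.
floor = 46.
k_max = max(1, 46) = 46.

46


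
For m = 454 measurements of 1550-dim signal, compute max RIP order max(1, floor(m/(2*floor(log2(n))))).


floor(log2(1550)) = 10.
2*10 = 20.
m/(2*floor(log2(n))) = 454/20 ≈ 22.7.
floor = 22.
k = max(1, 22) = 22.

22


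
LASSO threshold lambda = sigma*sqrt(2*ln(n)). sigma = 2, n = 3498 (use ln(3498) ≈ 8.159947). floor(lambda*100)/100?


ln(3498) ≈ 8.159947.
2*ln(n) ≈ 16.319894.
sqrt(2*ln(n)) ≈ sqrt(16.319894) ≈ 4.039789.
lambda ≈ 2*4.039789 = 8.079578.
floor(lambda*100)/100 = 8.07.

8.07


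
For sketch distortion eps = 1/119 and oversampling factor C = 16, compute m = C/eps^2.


1/eps = 119.
(1/eps)^2 = 14161.
m = 16*14161 = 226576.

226576


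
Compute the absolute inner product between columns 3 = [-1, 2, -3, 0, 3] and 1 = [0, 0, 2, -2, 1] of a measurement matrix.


Inner product: -1*0 + 2*0 + -3*2 + 0*-2 + 3*1
Products: [0, 0, -6, 0, 3]
Sum = -3.
|dot| = 3.

3


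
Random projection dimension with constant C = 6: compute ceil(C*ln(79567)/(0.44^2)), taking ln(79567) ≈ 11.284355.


ln(79567) ≈ 11.284355.
eps^2 = 0.44^2 = 0.1936.
C*ln(N)/eps^2 ≈ 6*11.284355/0.1936 ≈ 349.7217.
m = ceil(349.7217) = 350.

350


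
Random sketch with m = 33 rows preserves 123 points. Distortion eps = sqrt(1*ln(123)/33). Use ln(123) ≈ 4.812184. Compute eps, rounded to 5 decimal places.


ln(123) ≈ 4.812184.
1*ln(N)/m ≈ 1*4.812184/33 ≈ 0.14582376.
eps = sqrt(0.14582376) ≈ 0.3818688 ≈ 0.38187.

0.38187


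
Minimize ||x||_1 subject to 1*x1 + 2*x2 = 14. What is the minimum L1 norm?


Axis intercepts:
  x1 = 14, x2 = 0: L1 = 14
  x1 = 0, x2 = 7: L1 = 7
x* = (0, 7)
||x*||_1 = 7.

7


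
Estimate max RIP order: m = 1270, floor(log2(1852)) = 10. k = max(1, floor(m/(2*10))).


floor(log2(1852)) = 10.
2*10 = 20.
m/(2*floor(log2(n))) = 1270/20 ≈ 63.5.
floor = 63.
k = max(1, 63) = 63.

63


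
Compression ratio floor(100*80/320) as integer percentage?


100*m/n = 100*80/320 ≈ 25.0.
floor = 25.

25


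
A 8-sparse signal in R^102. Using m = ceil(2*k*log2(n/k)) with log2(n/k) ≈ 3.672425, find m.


log2(n/k) = log2(102/8) ≈ 3.672425.
2*k*log2(n/k) ≈ 2*8*3.672425 = 58.7588.
m = ceil(58.7588) = 59.

59


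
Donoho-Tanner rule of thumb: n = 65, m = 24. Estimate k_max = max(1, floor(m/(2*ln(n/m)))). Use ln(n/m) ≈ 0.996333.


n/m = 65/24.
ln(n/m) ≈ 0.996333.
2*ln(n/m) ≈ 1.992666.
m/(2*ln(n/m)) ≈ 24/1.992666 ≈ 12.0442.
floor = 12.
k_max = max(1, 12) = 12.

12


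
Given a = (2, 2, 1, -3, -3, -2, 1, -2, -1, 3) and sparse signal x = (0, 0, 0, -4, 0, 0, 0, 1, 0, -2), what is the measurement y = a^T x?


Non-zero terms: ['-3*-4', '-2*1', '3*-2']
Products: [12, -2, -6]
y = sum = 4.

4


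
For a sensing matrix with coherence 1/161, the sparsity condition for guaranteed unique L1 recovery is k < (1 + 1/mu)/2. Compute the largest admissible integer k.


1/mu = 161.
1 + 1/mu = 162.
(1 + 1/mu)/2 = 81 is an integer and the inequality is strict, so k_max = 81 - 1 = 80.

80


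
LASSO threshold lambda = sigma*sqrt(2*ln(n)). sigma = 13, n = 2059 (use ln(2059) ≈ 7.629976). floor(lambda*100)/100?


ln(2059) ≈ 7.629976.
2*ln(n) ≈ 15.259952.
sqrt(2*ln(n)) ≈ sqrt(15.259952) ≈ 3.906399.
lambda ≈ 13*3.906399 = 50.783187.
floor(lambda*100)/100 = 50.78.

50.78


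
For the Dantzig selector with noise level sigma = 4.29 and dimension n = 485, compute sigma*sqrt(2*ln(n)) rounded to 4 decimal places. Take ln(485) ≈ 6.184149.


ln(485) ≈ 6.184149.
2*ln(n) ≈ 12.368298.
sqrt(2*ln(n)) ≈ sqrt(12.368298) ≈ 3.516859.
threshold ≈ 4.29*3.516859 = 15.08732511 ≈ 15.0873.

15.0873


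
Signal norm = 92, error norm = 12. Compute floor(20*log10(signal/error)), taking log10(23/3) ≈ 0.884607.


||x||/||e|| = 92/12 = 23/3.
log10(23/3) ≈ 0.884607.
20*log10(||x||/||e||) ≈ 20*0.884607 = 17.69214.
floor(17.69214) = 17.

17


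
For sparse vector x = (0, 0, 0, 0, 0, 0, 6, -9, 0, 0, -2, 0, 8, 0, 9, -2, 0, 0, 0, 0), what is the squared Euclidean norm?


Non-zero entries: [(6, 6), (7, -9), (10, -2), (12, 8), (14, 9), (15, -2)]
Squares: [36, 81, 4, 64, 81, 4]
||x||_2^2 = sum = 270.

270


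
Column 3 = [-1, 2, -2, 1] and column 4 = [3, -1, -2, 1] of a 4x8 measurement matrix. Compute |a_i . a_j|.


Inner product: -1*3 + 2*-1 + -2*-2 + 1*1
Products: [-3, -2, 4, 1]
Sum = 0.
|dot| = 0.

0


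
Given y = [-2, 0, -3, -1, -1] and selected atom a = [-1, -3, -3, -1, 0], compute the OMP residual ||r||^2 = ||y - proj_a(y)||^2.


a^T a = 20.
a^T y = 12.
coeff = 12/20 = 3/5.
||r||^2 = 39/5.

39/5


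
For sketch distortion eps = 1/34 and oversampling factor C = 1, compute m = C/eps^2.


1/eps = 34.
(1/eps)^2 = 1156.
m = 1*1156 = 1156.

1156


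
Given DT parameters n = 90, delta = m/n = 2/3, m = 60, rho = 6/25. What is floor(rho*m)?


m = 2/3*90 = 60.
rho = 6/25.
rho*m = 6/25*60 = 14.4.
k = floor(14.4) = 14.

14


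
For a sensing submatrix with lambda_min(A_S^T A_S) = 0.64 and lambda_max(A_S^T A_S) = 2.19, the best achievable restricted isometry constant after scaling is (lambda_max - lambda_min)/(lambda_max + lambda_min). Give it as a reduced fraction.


lambda_max - lambda_min = 2.19 - 0.64 = 1.55.
lambda_max + lambda_min = 2.19 + 0.64 = 2.83.
delta = 1.55/2.83 = 155/283.

155/283


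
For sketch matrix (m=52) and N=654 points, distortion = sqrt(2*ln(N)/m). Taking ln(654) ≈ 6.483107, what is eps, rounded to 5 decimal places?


ln(654) ≈ 6.483107.
2*ln(N)/m ≈ 2*6.483107/52 ≈ 0.24935027.
eps = sqrt(0.24935027) ≈ 0.4993498 ≈ 0.49935.

0.49935


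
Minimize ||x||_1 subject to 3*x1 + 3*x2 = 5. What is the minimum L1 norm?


Axis intercepts:
  x1 = 5/3, x2 = 0: L1 = 5/3
  x1 = 0, x2 = 5/3: L1 = 5/3
x* = (5/3, 0)
||x*||_1 = 5/3.

5/3


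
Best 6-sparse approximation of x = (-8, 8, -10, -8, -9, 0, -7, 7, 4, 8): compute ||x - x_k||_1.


Sorted |x_i| descending: [10, 9, 8, 8, 8, 8, 7, 7, 4, 0]
Keep top 6: [10, 9, 8, 8, 8, 8]
Tail entries: [7, 7, 4, 0]
L1 error = sum of tail = 18.

18


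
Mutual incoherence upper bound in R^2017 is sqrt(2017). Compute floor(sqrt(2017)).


44^2 = 1936 <= 2017 < 2025 = 45^2, so 44 <= sqrt(2017) < 45.
floor(sqrt(2017)) = 44.

44


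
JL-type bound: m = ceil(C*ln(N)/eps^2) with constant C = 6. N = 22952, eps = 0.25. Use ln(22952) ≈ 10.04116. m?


ln(22952) ≈ 10.04116.
eps^2 = 0.25^2 = 0.0625.
C*ln(N)/eps^2 ≈ 6*10.04116/0.0625 ≈ 963.9514.
m = ceil(963.9514) = 964.

964


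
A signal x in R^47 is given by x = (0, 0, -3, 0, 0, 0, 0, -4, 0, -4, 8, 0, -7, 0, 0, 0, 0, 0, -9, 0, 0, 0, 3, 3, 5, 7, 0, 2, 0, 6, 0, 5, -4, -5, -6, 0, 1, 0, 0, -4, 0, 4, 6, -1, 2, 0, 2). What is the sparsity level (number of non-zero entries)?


Non-zero positions: [2, 7, 9, 10, 12, 18, 22, 23, 24, 25, 27, 29, 31, 32, 33, 34, 36, 39, 41, 42, 43, 44, 46].
Sparsity = 23.

23


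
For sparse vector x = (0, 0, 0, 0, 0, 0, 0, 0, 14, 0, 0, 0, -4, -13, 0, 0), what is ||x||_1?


Non-zero entries: [(8, 14), (12, -4), (13, -13)]
Absolute values: [14, 4, 13]
||x||_1 = sum = 31.

31


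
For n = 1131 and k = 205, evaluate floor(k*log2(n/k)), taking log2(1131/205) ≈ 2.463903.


log2(n/k) = log2(1131/205) ≈ 2.463903.
k*log2(n/k) ≈ 205*2.463903 = 505.100115.
floor(505.100115) = 505.

505


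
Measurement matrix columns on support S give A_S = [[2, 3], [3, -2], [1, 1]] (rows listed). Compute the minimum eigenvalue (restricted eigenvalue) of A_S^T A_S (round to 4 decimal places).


A_S^T A_S = [[14, 1], [1, 14]].
trace = 28.
det = 195.
disc = trace^2 - 4*det = 784 - 4*195 = 4.
sqrt(4) = 2.
lam_min = (28 - 2)/2 = 13 = 13.0000.

13.0000


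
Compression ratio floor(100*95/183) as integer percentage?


100*m/n = 100*95/183 ≈ 51.9126.
floor = 51.

51


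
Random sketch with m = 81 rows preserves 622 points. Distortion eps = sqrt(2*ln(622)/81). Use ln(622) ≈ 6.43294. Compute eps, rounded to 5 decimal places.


ln(622) ≈ 6.43294.
2*ln(N)/m ≈ 2*6.43294/81 ≈ 0.15883802.
eps = sqrt(0.15883802) ≈ 0.3985449 ≈ 0.39854.

0.39854


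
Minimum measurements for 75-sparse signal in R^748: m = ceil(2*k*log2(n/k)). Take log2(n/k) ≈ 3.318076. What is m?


log2(n/k) = log2(748/75) ≈ 3.318076.
2*k*log2(n/k) ≈ 2*75*3.318076 = 497.7114.
m = ceil(497.7114) = 498.

498


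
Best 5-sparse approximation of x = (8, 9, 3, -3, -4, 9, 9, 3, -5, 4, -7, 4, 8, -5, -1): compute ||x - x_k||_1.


Sorted |x_i| descending: [9, 9, 9, 8, 8, 7, 5, 5, 4, 4, 4, 3, 3, 3, 1]
Keep top 5: [9, 9, 9, 8, 8]
Tail entries: [7, 5, 5, 4, 4, 4, 3, 3, 3, 1]
L1 error = sum of tail = 39.

39


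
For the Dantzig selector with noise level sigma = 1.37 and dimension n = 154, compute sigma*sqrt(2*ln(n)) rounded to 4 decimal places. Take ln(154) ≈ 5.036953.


ln(154) ≈ 5.036953.
2*ln(n) ≈ 10.073906.
sqrt(2*ln(n)) ≈ sqrt(10.073906) ≈ 3.173942.
threshold ≈ 1.37*3.173942 = 4.34830054 ≈ 4.3483.

4.3483


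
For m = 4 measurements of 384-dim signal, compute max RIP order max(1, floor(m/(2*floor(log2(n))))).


floor(log2(384)) = 8.
2*8 = 16.
m/(2*floor(log2(n))) = 4/16 ≈ 0.25.
floor = 0.
k = max(1, 0) = 1.

1


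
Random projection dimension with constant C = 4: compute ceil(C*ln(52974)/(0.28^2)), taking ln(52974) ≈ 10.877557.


ln(52974) ≈ 10.877557.
eps^2 = 0.28^2 = 0.0784.
C*ln(N)/eps^2 ≈ 4*10.877557/0.0784 ≈ 554.9774.
m = ceil(554.9774) = 555.

555


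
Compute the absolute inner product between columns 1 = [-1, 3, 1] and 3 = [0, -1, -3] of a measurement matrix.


Inner product: -1*0 + 3*-1 + 1*-3
Products: [0, -3, -3]
Sum = -6.
|dot| = 6.

6


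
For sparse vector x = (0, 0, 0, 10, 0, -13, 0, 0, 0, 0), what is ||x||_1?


Non-zero entries: [(3, 10), (5, -13)]
Absolute values: [10, 13]
||x||_1 = sum = 23.

23


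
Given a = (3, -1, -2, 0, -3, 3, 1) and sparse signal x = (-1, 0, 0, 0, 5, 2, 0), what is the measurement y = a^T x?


Non-zero terms: ['3*-1', '-3*5', '3*2']
Products: [-3, -15, 6]
y = sum = -12.

-12


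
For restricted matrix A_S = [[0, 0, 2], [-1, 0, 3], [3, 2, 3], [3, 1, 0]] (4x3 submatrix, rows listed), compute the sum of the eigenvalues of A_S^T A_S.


Sum of eigenvalues of A_S^T A_S = trace(A_S^T A_S) = sum of squared column norms of A_S.
A_S^T A_S diagonal: [19, 5, 22].
trace = 19 + 5 + 22 = 46.

46


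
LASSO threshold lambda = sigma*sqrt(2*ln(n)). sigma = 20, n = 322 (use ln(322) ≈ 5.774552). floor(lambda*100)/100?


ln(322) ≈ 5.774552.
2*ln(n) ≈ 11.549104.
sqrt(2*ln(n)) ≈ sqrt(11.549104) ≈ 3.398397.
lambda ≈ 20*3.398397 = 67.96794.
floor(lambda*100)/100 = 67.96.

67.96


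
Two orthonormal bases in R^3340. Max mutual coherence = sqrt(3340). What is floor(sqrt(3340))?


57^2 = 3249 <= 3340 < 3364 = 58^2, so 57 <= sqrt(3340) < 58.
floor(sqrt(3340)) = 57.

57
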